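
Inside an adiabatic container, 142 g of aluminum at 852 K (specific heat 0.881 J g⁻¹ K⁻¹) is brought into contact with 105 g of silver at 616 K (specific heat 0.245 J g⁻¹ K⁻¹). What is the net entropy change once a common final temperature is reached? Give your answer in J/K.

ΔS_total = 1.04 J/K

Energy balance: T_f = (m₁c₁T₁ + m₂c₂T₂)/(m₁c₁ + m₂c₂) = 811.75 K.
ΔS₁ = m₁c₁ ln(T_f/T₁) = 125.102 × ln(811.75/852) = -6.055 J/K.
ΔS₂ = m₂c₂ ln(T_f/T₂) = 25.725 × ln(811.75/616) = 7.099 J/K.
ΔS_total = -6.055 + 7.099 = 1.04 J/K.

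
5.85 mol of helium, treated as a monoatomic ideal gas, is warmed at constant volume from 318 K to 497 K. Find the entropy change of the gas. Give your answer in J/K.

ΔS = 32.6 J/K

At constant volume, ΔS = nC_V ln(T₂/T₁) with C_V = 3R/2 = 12.47 J mol⁻¹ K⁻¹.
ΔS = 5.85 × 12.47 × ln(497/318) = 32.6 J/K.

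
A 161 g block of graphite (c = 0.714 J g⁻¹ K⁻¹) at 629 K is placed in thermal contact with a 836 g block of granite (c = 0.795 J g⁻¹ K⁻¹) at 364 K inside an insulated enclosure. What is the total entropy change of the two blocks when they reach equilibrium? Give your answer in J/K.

ΔS_total = 16.6 J/K

Energy balance: T_f = (m₁c₁T₁ + m₂c₂T₂)/(m₁c₁ + m₂c₂) = 403.08 K.
ΔS₁ = m₁c₁ ln(T_f/T₁) = 114.954 × ln(403.08/629) = -51.16 J/K.
ΔS₂ = m₂c₂ ln(T_f/T₂) = 664.62 × ln(403.08/364) = 67.77 J/K.
ΔS_total = -51.16 + 67.77 = 16.6 J/K.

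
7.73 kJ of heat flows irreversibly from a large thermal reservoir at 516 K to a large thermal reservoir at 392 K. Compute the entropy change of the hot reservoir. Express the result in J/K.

The hot reservoir loses heat Q, so ΔS_hot = −Q/T_H = −7730/516 = -15 J/K.

ΔS_hot = -15 J/K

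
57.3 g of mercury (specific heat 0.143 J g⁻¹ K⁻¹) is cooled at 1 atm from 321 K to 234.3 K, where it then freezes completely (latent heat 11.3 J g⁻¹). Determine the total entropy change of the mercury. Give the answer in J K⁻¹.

Cooling step: ΔS₁ = m c ln(T_tr/T_i) = 57.3 × 0.143 × ln(234.3/321) = -2.58 J/K.
Phase change: ΔS₂ = −mL/T_tr = −57.3 × 11.3 / 234.3 = -2.764 J/K.
ΔS_total = (-2.58) + (-2.764) = -5.34 J/K.

ΔS = -5.34 J/K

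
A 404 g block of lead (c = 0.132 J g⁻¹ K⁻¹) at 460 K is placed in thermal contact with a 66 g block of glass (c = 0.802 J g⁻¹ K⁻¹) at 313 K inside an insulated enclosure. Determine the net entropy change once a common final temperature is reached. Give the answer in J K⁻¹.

Energy balance: T_f = (m₁c₁T₁ + m₂c₂T₂)/(m₁c₁ + m₂c₂) = 386.77 K.
ΔS₁ = m₁c₁ ln(T_f/T₁) = 53.328 × ln(386.77/460) = -9.2463 J/K.
ΔS₂ = m₂c₂ ln(T_f/T₂) = 52.932 × ln(386.77/313) = 11.202 J/K.
ΔS_total = -9.2463 + 11.202 = 1.96 J/K.

ΔS_total = 1.96 J/K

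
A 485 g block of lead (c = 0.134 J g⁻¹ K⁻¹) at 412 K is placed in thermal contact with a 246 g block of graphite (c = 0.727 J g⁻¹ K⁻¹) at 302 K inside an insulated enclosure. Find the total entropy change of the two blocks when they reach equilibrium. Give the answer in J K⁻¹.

ΔS_total = 2.41 J/K

Energy balance: T_f = (m₁c₁T₁ + m₂c₂T₂)/(m₁c₁ + m₂c₂) = 331.32 K.
ΔS₁ = m₁c₁ ln(T_f/T₁) = 64.99 × ln(331.32/412) = -14.16 J/K.
ΔS₂ = m₂c₂ ln(T_f/T₂) = 178.842 × ln(331.32/302) = 16.57 J/K.
ΔS_total = -14.16 + 16.57 = 2.41 J/K.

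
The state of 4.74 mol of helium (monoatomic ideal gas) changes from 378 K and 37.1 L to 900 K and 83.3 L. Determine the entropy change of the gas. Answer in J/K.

Entropy is a state function: ΔS = nC_V ln(T₂/T₁) + nR ln(V₂/V₁), with C_V = 3R/2 = 12.47 J mol⁻¹ K⁻¹ for a monoatomic ideal gas.
ΔS = 4.74 × [12.47 × ln(900/378) + 8.314 × ln(83.3/37.1)] = 83.2 J/K.

ΔS = 83.2 J/K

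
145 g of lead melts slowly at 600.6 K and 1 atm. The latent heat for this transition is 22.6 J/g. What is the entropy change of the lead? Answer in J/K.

ΔS = 5.46 J/K

Heat absorbed by the substance: Q = mL = 145 × 22.6 = 3277 J.
At constant T, ΔS = Q_rev/T = 3277 / 600.6 = 5.46 J/K.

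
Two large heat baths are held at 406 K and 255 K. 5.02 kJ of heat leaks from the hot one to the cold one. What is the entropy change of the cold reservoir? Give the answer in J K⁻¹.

The cold reservoir gains heat Q, so ΔS_cold = +Q/T_C = 5020/255 = 19.7 J/K.

ΔS_cold = 19.7 J/K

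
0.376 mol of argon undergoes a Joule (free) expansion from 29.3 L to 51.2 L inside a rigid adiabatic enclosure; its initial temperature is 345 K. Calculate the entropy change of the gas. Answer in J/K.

For an ideal gas in free expansion Q = 0 and W = 0, so T is unchanged.
Entropy is a state function; using a reversible isothermal path, ΔS_gas = nR ln(V₂/V₁) = 0.376 × 8.314 × ln(51.2/29.3) = 1.74 J/K.

ΔS_gas = 1.74 J/K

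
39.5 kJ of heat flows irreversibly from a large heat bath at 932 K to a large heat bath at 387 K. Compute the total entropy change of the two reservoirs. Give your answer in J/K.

ΔS_total = 59.7 J/K

ΔS_hot = −Q/T_H = −39500/932 = -42.38 J/K and ΔS_cold = +Q/T_C = 39500/387 = 102.1 J/K.
ΔS_total = -42.38 + 102.1 = 59.7 J/K, positive as the second law requires.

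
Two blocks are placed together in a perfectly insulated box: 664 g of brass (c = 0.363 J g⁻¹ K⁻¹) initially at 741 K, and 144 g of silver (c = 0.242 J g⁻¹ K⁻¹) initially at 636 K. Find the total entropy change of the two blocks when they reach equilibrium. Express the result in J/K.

ΔS_total = 0.342 J/K

Energy balance: T_f = (m₁c₁T₁ + m₂c₂T₂)/(m₁c₁ + m₂c₂) = 727.74 K.
ΔS₁ = m₁c₁ ln(T_f/T₁) = 241.032 × ln(727.74/741) = -4.353 J/K.
ΔS₂ = m₂c₂ ln(T_f/T₂) = 34.848 × ln(727.74/636) = 4.695 J/K.
ΔS_total = -4.353 + 4.695 = 0.342 J/K.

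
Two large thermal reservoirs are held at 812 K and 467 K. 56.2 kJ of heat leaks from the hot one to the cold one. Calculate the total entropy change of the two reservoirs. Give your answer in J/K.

ΔS_total = 51.1 J/K

ΔS_hot = −Q/T_H = −56200/812 = -69.21 J/K and ΔS_cold = +Q/T_C = 56200/467 = 120.3 J/K.
ΔS_total = -69.21 + 120.3 = 51.1 J/K, positive as the second law requires.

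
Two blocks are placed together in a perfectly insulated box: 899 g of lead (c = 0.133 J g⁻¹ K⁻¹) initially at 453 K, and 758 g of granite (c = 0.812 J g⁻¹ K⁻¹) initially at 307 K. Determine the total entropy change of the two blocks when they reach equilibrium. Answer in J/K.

ΔS_total = 8.25 J/K

Energy balance: T_f = (m₁c₁T₁ + m₂c₂T₂)/(m₁c₁ + m₂c₂) = 330.75 K.
ΔS₁ = m₁c₁ ln(T_f/T₁) = 119.567 × ln(330.75/453) = -37.61 J/K.
ΔS₂ = m₂c₂ ln(T_f/T₂) = 615.496 × ln(330.75/307) = 45.86 J/K.
ΔS_total = -37.61 + 45.86 = 8.25 J/K.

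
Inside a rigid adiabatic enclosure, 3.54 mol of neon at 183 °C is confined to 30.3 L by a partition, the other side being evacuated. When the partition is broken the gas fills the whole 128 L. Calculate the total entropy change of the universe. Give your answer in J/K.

ΔS_universe = 42.4 J/K

No heat is exchanged and no work is done, so the ideal-gas temperature stays constant.
Entropy is a state function; using a reversible isothermal path, ΔS_gas = nR ln(V₂/V₁) = 3.54 × 8.314 × ln(128/30.3) = 42.4 J/K.
The insulated surroundings exchange no heat, so ΔS_surr = 0 and ΔS_universe = ΔS_gas.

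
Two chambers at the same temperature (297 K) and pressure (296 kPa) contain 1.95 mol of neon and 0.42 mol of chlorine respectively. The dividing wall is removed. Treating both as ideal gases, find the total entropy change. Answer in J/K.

ΔS_mix = 9.2 J/K

Mole fractions: x_A = 1.95/2.37 = 0.823, x_B = 0.177.
ΔS_mix = −R(n_A ln x_A + n_B ln x_B) = −8.314 × (1.95 ln 0.823 + 0.42 ln 0.177) = 9.2 J/K.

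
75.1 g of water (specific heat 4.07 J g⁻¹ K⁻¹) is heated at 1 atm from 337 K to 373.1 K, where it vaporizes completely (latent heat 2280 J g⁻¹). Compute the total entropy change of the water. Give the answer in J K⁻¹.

ΔS = 490 J/K

Warming step: ΔS₁ = m c ln(T_tr/T_i) = 75.1 × 4.07 × ln(373.1/337) = 31.1 J/K.
Phase change: ΔS₂ = +mL/T_tr = 75.1 × 2280 / 373.1 = 458.9 J/K.
ΔS_total = (31.1) + (458.9) = 490 J/K.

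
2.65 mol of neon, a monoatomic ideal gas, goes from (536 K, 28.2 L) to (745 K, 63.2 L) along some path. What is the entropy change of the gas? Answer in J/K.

Entropy is a state function: ΔS = nC_V ln(T₂/T₁) + nR ln(V₂/V₁), with C_V = 3R/2 = 12.47 J mol⁻¹ K⁻¹ for a monoatomic ideal gas.
ΔS = 2.65 × [12.47 × ln(745/536) + 8.314 × ln(63.2/28.2)] = 28.7 J/K.

ΔS = 28.7 J/K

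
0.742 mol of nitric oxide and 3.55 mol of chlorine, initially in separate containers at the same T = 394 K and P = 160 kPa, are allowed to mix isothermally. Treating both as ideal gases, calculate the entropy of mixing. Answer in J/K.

ΔS_mix = 16.4 J/K

Mole fractions: x_A = 0.742/4.29 = 0.173, x_B = 0.827.
ΔS_mix = −R(n_A ln x_A + n_B ln x_B) = −8.314 × (0.742 ln 0.173 + 3.55 ln 0.827) = 16.4 J/K.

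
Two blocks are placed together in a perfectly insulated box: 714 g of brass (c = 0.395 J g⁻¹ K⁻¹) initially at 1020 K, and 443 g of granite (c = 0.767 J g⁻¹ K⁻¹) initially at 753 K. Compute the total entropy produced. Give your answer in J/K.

ΔS_total = 7.14 J/K

Energy balance: T_f = (m₁c₁T₁ + m₂c₂T₂)/(m₁c₁ + m₂c₂) = 874.1 K.
ΔS₁ = m₁c₁ ln(T_f/T₁) = 282.03 × ln(874.1/1020) = -43.53 J/K.
ΔS₂ = m₂c₂ ln(T_f/T₂) = 339.781 × ln(874.1/753) = 50.67 J/K.
ΔS_total = -43.53 + 50.67 = 7.14 J/K.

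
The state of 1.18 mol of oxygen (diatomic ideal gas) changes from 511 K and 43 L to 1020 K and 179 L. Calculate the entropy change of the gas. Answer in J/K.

Entropy is a state function: ΔS = nC_V ln(T₂/T₁) + nR ln(V₂/V₁), with C_V = 5R/2 = 20.79 J mol⁻¹ K⁻¹ for a diatomic ideal gas.
ΔS = 1.18 × [20.79 × ln(1020/511) + 8.314 × ln(179/43)] = 30.9 J/K.

ΔS = 30.9 J/K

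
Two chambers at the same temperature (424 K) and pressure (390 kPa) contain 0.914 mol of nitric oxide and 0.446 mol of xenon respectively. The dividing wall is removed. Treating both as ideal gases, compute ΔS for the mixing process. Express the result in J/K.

Mole fractions: x_A = 0.914/1.36 = 0.672, x_B = 0.328.
ΔS_mix = −R(n_A ln x_A + n_B ln x_B) = −8.314 × (0.914 ln 0.672 + 0.446 ln 0.328) = 7.15 J/K.

ΔS_mix = 7.15 J/K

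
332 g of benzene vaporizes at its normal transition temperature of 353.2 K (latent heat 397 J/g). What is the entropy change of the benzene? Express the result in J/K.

ΔS = 373 J/K

Heat absorbed by the substance: Q = mL = 332 × 397 = 131804 J.
At constant T, ΔS = Q_rev/T = 131804 / 353.2 = 373 J/K.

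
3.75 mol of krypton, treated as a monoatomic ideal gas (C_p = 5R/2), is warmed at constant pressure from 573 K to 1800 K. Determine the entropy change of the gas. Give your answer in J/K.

ΔS = 89.2 J/K

At constant pressure, ΔS = nC_p ln(T₂/T₁) with C_p = 5R/2 = 20.79 J mol⁻¹ K⁻¹.
ΔS = 3.75 × 20.79 × ln(1800/573) = 89.2 J/K.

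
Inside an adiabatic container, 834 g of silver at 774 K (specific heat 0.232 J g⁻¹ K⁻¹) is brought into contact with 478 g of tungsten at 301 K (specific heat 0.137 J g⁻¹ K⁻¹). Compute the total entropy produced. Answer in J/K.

ΔS_total = 18.4 J/K

Energy balance: T_f = (m₁c₁T₁ + m₂c₂T₂)/(m₁c₁ + m₂c₂) = 654.39 K.
ΔS₁ = m₁c₁ ln(T_f/T₁) = 193.488 × ln(654.39/774) = -32.48 J/K.
ΔS₂ = m₂c₂ ln(T_f/T₂) = 65.486 × ln(654.39/301) = 50.86 J/K.
ΔS_total = -32.48 + 50.86 = 18.4 J/K.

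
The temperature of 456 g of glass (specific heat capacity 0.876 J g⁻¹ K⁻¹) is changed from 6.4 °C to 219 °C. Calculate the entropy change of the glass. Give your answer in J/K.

ΔS = 226 J/K

In kelvin: T₁ = 279.55 K, T₂ = 492.15 K. ΔS = ∫dQ_rev/T = m c ln(T₂/T₁) = 456 × 0.876 × ln(492.15/279.55) = 226 J/K.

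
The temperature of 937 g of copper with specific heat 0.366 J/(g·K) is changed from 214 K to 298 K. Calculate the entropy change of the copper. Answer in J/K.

ΔS = 114 J/K

ΔS = ∫dQ_rev/T = m c ln(T₂/T₁) = 937 × 0.366 × ln(298/214) = 114 J/K.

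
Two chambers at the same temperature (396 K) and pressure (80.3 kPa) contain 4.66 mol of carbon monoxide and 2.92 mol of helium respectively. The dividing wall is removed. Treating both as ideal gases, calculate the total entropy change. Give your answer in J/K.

ΔS_mix = 42 J/K

Mole fractions: x_A = 4.66/7.58 = 0.615, x_B = 0.385.
ΔS_mix = −R(n_A ln x_A + n_B ln x_B) = −8.314 × (4.66 ln 0.615 + 2.92 ln 0.385) = 42 J/K.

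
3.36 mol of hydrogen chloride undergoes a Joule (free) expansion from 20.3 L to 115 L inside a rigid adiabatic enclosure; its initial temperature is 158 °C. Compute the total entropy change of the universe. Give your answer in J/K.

For an ideal gas in free expansion Q = 0 and W = 0, so T is unchanged.
Entropy is a state function; using a reversible isothermal path, ΔS_gas = nR ln(V₂/V₁) = 3.36 × 8.314 × ln(115/20.3) = 48.4 J/K.
The insulated surroundings exchange no heat, so ΔS_surr = 0 and ΔS_universe = ΔS_gas.

ΔS_universe = 48.4 J/K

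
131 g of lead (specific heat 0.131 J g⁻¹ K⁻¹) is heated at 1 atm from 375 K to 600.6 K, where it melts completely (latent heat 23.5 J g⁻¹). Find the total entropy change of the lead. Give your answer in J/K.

Warming step: ΔS₁ = m c ln(T_tr/T_i) = 131 × 0.131 × ln(600.6/375) = 8.083 J/K.
Phase change: ΔS₂ = +mL/T_tr = 131 × 23.5 / 600.6 = 5.126 J/K.
ΔS_total = (8.083) + (5.126) = 13.2 J/K.

ΔS = 13.2 J/K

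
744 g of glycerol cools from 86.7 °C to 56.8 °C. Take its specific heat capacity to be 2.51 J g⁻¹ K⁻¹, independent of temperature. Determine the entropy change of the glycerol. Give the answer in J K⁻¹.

In kelvin: T₁ = 359.85 K, T₂ = 329.95 K. ΔS = ∫dQ_rev/T = m c ln(T₂/T₁) = 744 × 2.51 × ln(329.95/359.85) = -162 J/K.

ΔS = -162 J/K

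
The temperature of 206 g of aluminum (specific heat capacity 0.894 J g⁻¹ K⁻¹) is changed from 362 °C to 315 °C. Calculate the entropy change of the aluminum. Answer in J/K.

ΔS = -14.2 J/K

In kelvin: T₁ = 635.15 K, T₂ = 588.15 K. ΔS = ∫dQ_rev/T = m c ln(T₂/T₁) = 206 × 0.894 × ln(588.15/635.15) = -14.2 J/K.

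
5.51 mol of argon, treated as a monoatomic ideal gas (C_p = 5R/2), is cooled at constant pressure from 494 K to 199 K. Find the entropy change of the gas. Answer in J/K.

At constant pressure, ΔS = nC_p ln(T₂/T₁) with C_p = 5R/2 = 20.79 J mol⁻¹ K⁻¹.
ΔS = 5.51 × 20.79 × ln(199/494) = -104 J/K.

ΔS = -104 J/K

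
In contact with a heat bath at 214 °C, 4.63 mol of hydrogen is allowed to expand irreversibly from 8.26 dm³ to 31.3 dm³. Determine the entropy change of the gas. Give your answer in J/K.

Entropy is a state function, so ΔS_gas depends only on the end states.
For an isothermal ideal gas ΔS_gas = nR ln(V₂/V₁) = 4.63 × 8.314 × ln(31.3/8.26) = 51.3 J/K.

ΔS_gas = 51.3 J/K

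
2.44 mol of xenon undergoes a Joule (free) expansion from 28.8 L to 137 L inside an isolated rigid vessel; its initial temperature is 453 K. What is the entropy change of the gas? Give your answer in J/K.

ΔS_gas = 31.6 J/K

No heat is exchanged and no work is done, so the ideal-gas temperature stays constant.
Entropy is a state function; using a reversible isothermal path, ΔS_gas = nR ln(V₂/V₁) = 2.44 × 8.314 × ln(137/28.8) = 31.6 J/K.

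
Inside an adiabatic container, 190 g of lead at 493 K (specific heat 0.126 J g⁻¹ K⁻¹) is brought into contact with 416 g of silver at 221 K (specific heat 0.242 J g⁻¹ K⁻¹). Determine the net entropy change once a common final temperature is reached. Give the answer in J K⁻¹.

ΔS_total = 7.24 J/K

Energy balance: T_f = (m₁c₁T₁ + m₂c₂T₂)/(m₁c₁ + m₂c₂) = 273.26 K.
ΔS₁ = m₁c₁ ln(T_f/T₁) = 23.94 × ln(273.26/493) = -14.13 J/K.
ΔS₂ = m₂c₂ ln(T_f/T₂) = 100.672 × ln(273.26/221) = 21.37 J/K.
ΔS_total = -14.13 + 21.37 = 7.24 J/K.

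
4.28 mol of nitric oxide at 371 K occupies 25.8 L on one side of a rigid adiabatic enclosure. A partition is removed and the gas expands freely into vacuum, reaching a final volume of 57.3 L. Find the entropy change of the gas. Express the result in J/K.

No heat is exchanged and no work is done, so the ideal-gas temperature stays constant.
Entropy is a state function; using a reversible isothermal path, ΔS_gas = nR ln(V₂/V₁) = 4.28 × 8.314 × ln(57.3/25.8) = 28.4 J/K.

ΔS_gas = 28.4 J/K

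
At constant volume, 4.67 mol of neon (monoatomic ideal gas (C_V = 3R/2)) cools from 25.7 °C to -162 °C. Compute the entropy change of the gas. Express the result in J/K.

In kelvin: T₁ = 298.85 K, T₂ = 111.15 K. At constant volume, ΔS = nC_V ln(T₂/T₁) with C_V = 3R/2 = 12.47 J mol⁻¹ K⁻¹.
ΔS = 4.67 × 12.47 × ln(111.15/298.85) = -57.6 J/K.

ΔS = -57.6 J/K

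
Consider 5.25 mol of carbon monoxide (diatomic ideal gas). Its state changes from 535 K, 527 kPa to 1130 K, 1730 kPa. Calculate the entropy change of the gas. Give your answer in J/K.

ΔS = nC_p ln(T₂/T₁) − nR ln(P₂/P₁), with C_p = 7R/2 = 29.1 J mol⁻¹ K⁻¹ for a diatomic ideal gas.
ΔS = 5.25 × [29.1 × ln(1130/535) − 8.314 × ln(1730/527)] = 62.3 J/K.

ΔS = 62.3 J/K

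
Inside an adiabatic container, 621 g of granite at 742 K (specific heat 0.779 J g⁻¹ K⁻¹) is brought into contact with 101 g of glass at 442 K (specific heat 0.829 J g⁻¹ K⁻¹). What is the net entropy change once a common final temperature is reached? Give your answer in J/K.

Energy balance: T_f = (m₁c₁T₁ + m₂c₂T₂)/(m₁c₁ + m₂c₂) = 697.74 K.
ΔS₁ = m₁c₁ ln(T_f/T₁) = 483.759 × ln(697.74/742) = -29.755 J/K.
ΔS₂ = m₂c₂ ln(T_f/T₂) = 83.729 × ln(697.74/442) = 38.225 J/K.
ΔS_total = -29.755 + 38.225 = 8.47 J/K.

ΔS_total = 8.47 J/K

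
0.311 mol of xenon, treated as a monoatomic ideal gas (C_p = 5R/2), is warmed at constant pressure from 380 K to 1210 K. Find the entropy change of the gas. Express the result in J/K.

ΔS = 7.49 J/K

At constant pressure, ΔS = nC_p ln(T₂/T₁) with C_p = 5R/2 = 20.79 J mol⁻¹ K⁻¹.
ΔS = 0.311 × 20.79 × ln(1210/380) = 7.49 J/K.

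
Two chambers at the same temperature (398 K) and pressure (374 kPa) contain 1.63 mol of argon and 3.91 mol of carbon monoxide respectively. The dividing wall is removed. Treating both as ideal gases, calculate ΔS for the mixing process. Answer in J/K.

Mole fractions: x_A = 1.63/5.54 = 0.294, x_B = 0.706.
ΔS_mix = −R(n_A ln x_A + n_B ln x_B) = −8.314 × (1.63 ln 0.294 + 3.91 ln 0.706) = 27.9 J/K.

ΔS_mix = 27.9 J/K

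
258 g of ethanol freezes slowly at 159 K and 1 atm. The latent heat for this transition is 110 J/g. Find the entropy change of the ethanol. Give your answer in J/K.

ΔS = -178 J/K

Heat released by the substance: Q = −mL = −258 × 110 = −28380 J.
At constant T, ΔS = Q_rev/T = −28380 / 159 = -178 J/K.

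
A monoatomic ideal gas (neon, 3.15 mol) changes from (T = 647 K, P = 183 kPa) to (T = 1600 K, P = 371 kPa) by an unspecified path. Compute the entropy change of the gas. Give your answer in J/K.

ΔS = nC_p ln(T₂/T₁) − nR ln(P₂/P₁), with C_p = 5R/2 = 20.79 J mol⁻¹ K⁻¹ for a monoatomic ideal gas.
ΔS = 3.15 × [20.79 × ln(1600/647) − 8.314 × ln(371/183)] = 40.8 J/K.

ΔS = 40.8 J/K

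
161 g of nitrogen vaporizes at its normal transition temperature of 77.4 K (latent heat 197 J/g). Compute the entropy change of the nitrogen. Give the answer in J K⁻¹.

Heat absorbed by the substance: Q = mL = 161 × 197 = 31717 J.
At constant T, ΔS = Q_rev/T = 31717 / 77.4 = 410 J/K.

ΔS = 410 J/K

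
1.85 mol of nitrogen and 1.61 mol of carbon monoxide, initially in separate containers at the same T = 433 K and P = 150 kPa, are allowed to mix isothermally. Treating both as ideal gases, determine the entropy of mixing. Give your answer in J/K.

Mole fractions: x_A = 1.85/3.46 = 0.535, x_B = 0.465.
ΔS_mix = −R(n_A ln x_A + n_B ln x_B) = −8.314 × (1.85 ln 0.535 + 1.61 ln 0.465) = 19.9 J/K.

ΔS_mix = 19.9 J/K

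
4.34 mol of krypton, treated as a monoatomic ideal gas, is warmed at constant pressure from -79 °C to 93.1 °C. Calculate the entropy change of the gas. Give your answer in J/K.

ΔS = 57.3 J/K

In kelvin: T₁ = 194.15 K, T₂ = 366.25 K. At constant pressure, ΔS = nC_p ln(T₂/T₁) with C_p = 5R/2 = 20.79 J mol⁻¹ K⁻¹.
ΔS = 4.34 × 20.79 × ln(366.25/194.15) = 57.3 J/K.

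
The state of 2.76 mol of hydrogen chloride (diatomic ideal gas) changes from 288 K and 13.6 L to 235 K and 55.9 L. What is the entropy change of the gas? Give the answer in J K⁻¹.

ΔS = 20.8 J/K

Entropy is a state function: ΔS = nC_V ln(T₂/T₁) + nR ln(V₂/V₁), with C_V = 5R/2 = 20.79 J mol⁻¹ K⁻¹ for a diatomic ideal gas.
ΔS = 2.76 × [20.79 × ln(235/288) + 8.314 × ln(55.9/13.6)] = 20.8 J/K.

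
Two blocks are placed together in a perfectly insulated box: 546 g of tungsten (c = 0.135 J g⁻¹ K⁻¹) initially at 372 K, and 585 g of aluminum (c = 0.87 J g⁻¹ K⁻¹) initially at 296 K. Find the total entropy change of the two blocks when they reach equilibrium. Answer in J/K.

Energy balance: T_f = (m₁c₁T₁ + m₂c₂T₂)/(m₁c₁ + m₂c₂) = 305.61 K.
ΔS₁ = m₁c₁ ln(T_f/T₁) = 73.71 × ln(305.61/372) = -14.49 J/K.
ΔS₂ = m₂c₂ ln(T_f/T₂) = 508.95 × ln(305.61/296) = 16.27 J/K.
ΔS_total = -14.49 + 16.27 = 1.78 J/K.

ΔS_total = 1.78 J/K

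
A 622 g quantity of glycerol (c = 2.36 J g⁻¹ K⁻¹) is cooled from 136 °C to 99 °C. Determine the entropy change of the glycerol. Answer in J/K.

ΔS = -139 J/K

In kelvin: T₁ = 409.15 K, T₂ = 372.15 K. ΔS = ∫dQ_rev/T = m c ln(T₂/T₁) = 622 × 2.36 × ln(372.15/409.15) = -139 J/K.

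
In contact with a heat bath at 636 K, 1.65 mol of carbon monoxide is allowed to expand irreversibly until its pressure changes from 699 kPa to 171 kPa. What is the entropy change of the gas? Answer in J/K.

Entropy is a state function, so ΔS_gas depends only on the end states.
For an isothermal ideal gas ΔS_gas = nR ln(P₁/P₂) = 1.65 × 8.314 × ln(699/171) = 19.3 J/K.

ΔS_gas = 19.3 J/K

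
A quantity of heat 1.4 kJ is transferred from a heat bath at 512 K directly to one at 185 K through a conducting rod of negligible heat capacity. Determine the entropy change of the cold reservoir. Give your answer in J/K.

ΔS_cold = 7.57 J/K

The cold reservoir gains heat Q, so ΔS_cold = +Q/T_C = 1400/185 = 7.57 J/K.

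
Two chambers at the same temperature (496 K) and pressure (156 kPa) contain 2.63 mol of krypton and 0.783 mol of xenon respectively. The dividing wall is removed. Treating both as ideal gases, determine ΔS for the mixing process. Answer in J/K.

ΔS_mix = 15.3 J/K

Mole fractions: x_A = 2.63/3.41 = 0.771, x_B = 0.229.
ΔS_mix = −R(n_A ln x_A + n_B ln x_B) = −8.314 × (2.63 ln 0.771 + 0.783 ln 0.229) = 15.3 J/K.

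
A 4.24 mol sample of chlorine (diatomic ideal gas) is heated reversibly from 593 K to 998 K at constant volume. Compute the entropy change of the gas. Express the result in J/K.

ΔS = 45.9 J/K

At constant volume, ΔS = nC_V ln(T₂/T₁) with C_V = 5R/2 = 20.79 J mol⁻¹ K⁻¹.
ΔS = 4.24 × 20.79 × ln(998/593) = 45.9 J/K.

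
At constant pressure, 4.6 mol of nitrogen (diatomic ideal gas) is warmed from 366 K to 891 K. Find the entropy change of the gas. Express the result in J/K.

ΔS = 119 J/K

At constant pressure, ΔS = nC_p ln(T₂/T₁) with C_p = 7R/2 = 29.1 J mol⁻¹ K⁻¹.
ΔS = 4.6 × 29.1 × ln(891/366) = 119 J/K.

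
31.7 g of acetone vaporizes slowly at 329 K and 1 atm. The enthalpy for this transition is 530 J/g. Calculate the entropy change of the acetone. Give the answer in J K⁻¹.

ΔS = 51.1 J/K

Heat absorbed by the substance: Q = mL = 31.7 × 530 = 16801 J.
At constant T, ΔS = Q_rev/T = 16801 / 329 = 51.1 J/K.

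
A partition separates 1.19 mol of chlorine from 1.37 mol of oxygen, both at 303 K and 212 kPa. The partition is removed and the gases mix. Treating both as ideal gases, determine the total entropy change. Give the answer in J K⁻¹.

ΔS_mix = 14.7 J/K

Mole fractions: x_A = 1.19/2.56 = 0.465, x_B = 0.535.
ΔS_mix = −R(n_A ln x_A + n_B ln x_B) = −8.314 × (1.19 ln 0.465 + 1.37 ln 0.535) = 14.7 J/K.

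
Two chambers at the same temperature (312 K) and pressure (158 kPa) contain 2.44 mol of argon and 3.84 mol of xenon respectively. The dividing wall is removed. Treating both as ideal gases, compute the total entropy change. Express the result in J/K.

Mole fractions: x_A = 2.44/6.28 = 0.389, x_B = 0.611.
ΔS_mix = −R(n_A ln x_A + n_B ln x_B) = −8.314 × (2.44 ln 0.389 + 3.84 ln 0.611) = 34.9 J/K.

ΔS_mix = 34.9 J/K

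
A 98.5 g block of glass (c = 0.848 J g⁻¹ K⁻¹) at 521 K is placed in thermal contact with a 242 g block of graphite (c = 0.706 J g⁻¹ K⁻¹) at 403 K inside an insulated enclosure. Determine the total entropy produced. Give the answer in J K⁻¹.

Energy balance: T_f = (m₁c₁T₁ + m₂c₂T₂)/(m₁c₁ + m₂c₂) = 441.75 K.
ΔS₁ = m₁c₁ ln(T_f/T₁) = 83.528 × ln(441.75/521) = -13.78 J/K.
ΔS₂ = m₂c₂ ln(T_f/T₂) = 170.852 × ln(441.75/403) = 15.68 J/K.
ΔS_total = -13.78 + 15.68 = 1.9 J/K.

ΔS_total = 1.9 J/K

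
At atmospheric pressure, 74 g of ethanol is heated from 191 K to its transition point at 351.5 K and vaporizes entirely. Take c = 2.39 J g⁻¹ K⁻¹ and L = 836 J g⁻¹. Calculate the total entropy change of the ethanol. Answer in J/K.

ΔS = 284 J/K

Warming step: ΔS₁ = m c ln(T_tr/T_i) = 74 × 2.39 × ln(351.5/191) = 107.9 J/K.
Phase change: ΔS₂ = +mL/T_tr = 74 × 836 / 351.5 = 176 J/K.
ΔS_total = (107.9) + (176) = 284 J/K.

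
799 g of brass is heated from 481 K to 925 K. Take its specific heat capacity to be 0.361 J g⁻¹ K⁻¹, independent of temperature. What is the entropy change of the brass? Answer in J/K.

ΔS = 189 J/K

ΔS = ∫dQ_rev/T = m c ln(T₂/T₁) = 799 × 0.361 × ln(925/481) = 189 J/K.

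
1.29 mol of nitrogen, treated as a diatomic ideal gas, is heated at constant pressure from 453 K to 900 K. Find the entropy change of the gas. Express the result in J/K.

ΔS = 25.8 J/K

At constant pressure, ΔS = nC_p ln(T₂/T₁) with C_p = 7R/2 = 29.1 J mol⁻¹ K⁻¹.
ΔS = 1.29 × 29.1 × ln(900/453) = 25.8 J/K.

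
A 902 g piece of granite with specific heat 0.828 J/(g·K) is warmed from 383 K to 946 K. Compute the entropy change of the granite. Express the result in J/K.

ΔS = ∫dQ_rev/T = m c ln(T₂/T₁) = 902 × 0.828 × ln(946/383) = 675 J/K.

ΔS = 675 J/K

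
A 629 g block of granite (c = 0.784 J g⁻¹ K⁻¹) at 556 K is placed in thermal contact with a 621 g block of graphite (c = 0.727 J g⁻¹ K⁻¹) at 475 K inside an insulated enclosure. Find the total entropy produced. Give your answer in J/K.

Energy balance: T_f = (m₁c₁T₁ + m₂c₂T₂)/(m₁c₁ + m₂c₂) = 517.29 K.
ΔS₁ = m₁c₁ ln(T_f/T₁) = 493.136 × ln(517.29/556) = -35.59 J/K.
ΔS₂ = m₂c₂ ln(T_f/T₂) = 451.467 × ln(517.29/475) = 38.5 J/K.
ΔS_total = -35.59 + 38.5 = 2.91 J/K.

ΔS_total = 2.91 J/K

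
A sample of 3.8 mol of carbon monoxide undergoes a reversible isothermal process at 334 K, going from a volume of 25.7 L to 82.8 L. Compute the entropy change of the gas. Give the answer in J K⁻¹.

ΔS_gas = 37 J/K

For an isothermal ideal gas ΔS_gas = nR ln(V₂/V₁) = 3.8 × 8.314 × ln(82.8/25.7) = 37 J/K.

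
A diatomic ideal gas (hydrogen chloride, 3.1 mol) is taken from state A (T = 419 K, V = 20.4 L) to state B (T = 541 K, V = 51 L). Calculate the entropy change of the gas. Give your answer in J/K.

Entropy is a state function: ΔS = nC_V ln(T₂/T₁) + nR ln(V₂/V₁), with C_V = 5R/2 = 20.79 J mol⁻¹ K⁻¹ for a diatomic ideal gas.
ΔS = 3.1 × [20.79 × ln(541/419) + 8.314 × ln(51/20.4)] = 40.1 J/K.

ΔS = 40.1 J/K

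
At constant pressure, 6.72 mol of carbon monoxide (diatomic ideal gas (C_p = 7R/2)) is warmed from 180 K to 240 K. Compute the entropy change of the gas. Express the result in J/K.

ΔS = 56.3 J/K

At constant pressure, ΔS = nC_p ln(T₂/T₁) with C_p = 7R/2 = 29.1 J mol⁻¹ K⁻¹.
ΔS = 6.72 × 29.1 × ln(240/180) = 56.3 J/K.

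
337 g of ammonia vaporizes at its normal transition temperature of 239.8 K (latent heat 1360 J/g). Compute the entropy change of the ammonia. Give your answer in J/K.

ΔS = 1910 J/K

Heat absorbed by the substance: Q = mL = 337 × 1360 = 458320 J.
At constant T, ΔS = Q_rev/T = 458320 / 239.8 = 1910 J/K.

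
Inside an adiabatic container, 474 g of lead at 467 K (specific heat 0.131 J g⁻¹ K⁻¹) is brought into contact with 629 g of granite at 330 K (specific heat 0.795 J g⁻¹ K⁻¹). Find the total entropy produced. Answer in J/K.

Energy balance: T_f = (m₁c₁T₁ + m₂c₂T₂)/(m₁c₁ + m₂c₂) = 345.13 K.
ΔS₁ = m₁c₁ ln(T_f/T₁) = 62.094 × ln(345.13/467) = -18.78 J/K.
ΔS₂ = m₂c₂ ln(T_f/T₂) = 500.055 × ln(345.13/330) = 22.42 J/K.
ΔS_total = -18.78 + 22.42 = 3.64 J/K.

ΔS_total = 3.64 J/K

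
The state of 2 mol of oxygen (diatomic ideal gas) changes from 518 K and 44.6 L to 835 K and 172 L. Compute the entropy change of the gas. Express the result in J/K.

ΔS = 42.3 J/K

Entropy is a state function: ΔS = nC_V ln(T₂/T₁) + nR ln(V₂/V₁), with C_V = 5R/2 = 20.79 J mol⁻¹ K⁻¹ for a diatomic ideal gas.
ΔS = 2 × [20.79 × ln(835/518) + 8.314 × ln(172/44.6)] = 42.3 J/K.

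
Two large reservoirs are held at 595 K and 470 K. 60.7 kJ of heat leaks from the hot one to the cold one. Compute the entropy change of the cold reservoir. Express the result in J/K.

ΔS_cold = 129 J/K

The cold reservoir gains heat Q, so ΔS_cold = +Q/T_C = 60700/470 = 129 J/K.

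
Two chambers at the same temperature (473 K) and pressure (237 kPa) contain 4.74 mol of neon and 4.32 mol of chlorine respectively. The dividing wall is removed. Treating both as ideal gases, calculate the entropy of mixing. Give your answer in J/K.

Mole fractions: x_A = 4.74/9.06 = 0.523, x_B = 0.477.
ΔS_mix = −R(n_A ln x_A + n_B ln x_B) = −8.314 × (4.74 ln 0.523 + 4.32 ln 0.477) = 52.1 J/K.

ΔS_mix = 52.1 J/K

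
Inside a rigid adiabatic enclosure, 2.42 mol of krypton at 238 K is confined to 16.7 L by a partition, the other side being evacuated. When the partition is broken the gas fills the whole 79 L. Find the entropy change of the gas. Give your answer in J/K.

ΔS_gas = 31.3 J/K

For an ideal gas in free expansion Q = 0 and W = 0, so T is unchanged.
Entropy is a state function; using a reversible isothermal path, ΔS_gas = nR ln(V₂/V₁) = 2.42 × 8.314 × ln(79/16.7) = 31.3 J/K.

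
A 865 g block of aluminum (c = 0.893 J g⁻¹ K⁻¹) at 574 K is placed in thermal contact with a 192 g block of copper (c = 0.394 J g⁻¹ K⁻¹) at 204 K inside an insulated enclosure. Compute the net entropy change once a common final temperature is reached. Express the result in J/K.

ΔS_total = 28 J/K

Energy balance: T_f = (m₁c₁T₁ + m₂c₂T₂)/(m₁c₁ + m₂c₂) = 541 K.
ΔS₁ = m₁c₁ ln(T_f/T₁) = 772.445 × ln(541/574) = -45.74 J/K.
ΔS₂ = m₂c₂ ln(T_f/T₂) = 75.648 × ln(541/204) = 73.78 J/K.
ΔS_total = -45.74 + 73.78 = 28 J/K.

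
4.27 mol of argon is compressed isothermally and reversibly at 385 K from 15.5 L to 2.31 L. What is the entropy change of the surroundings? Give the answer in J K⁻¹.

ΔS_surr = 67.6 J/K

For an isothermal ideal gas ΔS_gas = nR ln(V₂/V₁) = 4.27 × 8.314 × ln(2.31/15.5) = -67.6 J/K.
The process is reversible, so ΔS_surr = −ΔS_gas = 67.6 J/K and ΔS_universe = 0.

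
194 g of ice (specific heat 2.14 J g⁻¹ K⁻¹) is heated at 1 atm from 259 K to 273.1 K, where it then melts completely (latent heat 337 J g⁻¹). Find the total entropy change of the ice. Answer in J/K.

Warming step: ΔS₁ = m c ln(T_tr/T_i) = 194 × 2.14 × ln(273.1/259) = 22.01 J/K.
Phase change: ΔS₂ = +mL/T_tr = 194 × 337 / 273.1 = 239.4 J/K.
ΔS_total = (22.01) + (239.4) = 261 J/K.

ΔS = 261 J/K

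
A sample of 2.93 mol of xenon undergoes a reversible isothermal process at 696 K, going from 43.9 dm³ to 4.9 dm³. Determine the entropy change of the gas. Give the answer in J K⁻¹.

ΔS_gas = -53.4 J/K

For an isothermal ideal gas ΔS_gas = nR ln(V₂/V₁) = 2.93 × 8.314 × ln(4.9/43.9) = -53.4 J/K.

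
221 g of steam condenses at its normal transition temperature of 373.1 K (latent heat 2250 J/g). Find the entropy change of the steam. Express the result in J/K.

Heat released by the substance: Q = −mL = −221 × 2250 = −497250 J.
At constant T, ΔS = Q_rev/T = −497250 / 373.1 = -1330 J/K.

ΔS = -1330 J/K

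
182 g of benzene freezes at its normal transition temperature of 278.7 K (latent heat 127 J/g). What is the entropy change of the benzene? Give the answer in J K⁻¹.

Heat released by the substance: Q = −mL = −182 × 127 = −23114 J.
At constant T, ΔS = Q_rev/T = −23114 / 278.7 = -82.9 J/K.

ΔS = -82.9 J/K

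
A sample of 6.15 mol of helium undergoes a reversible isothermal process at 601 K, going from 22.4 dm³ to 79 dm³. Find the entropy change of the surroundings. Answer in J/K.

For an isothermal ideal gas ΔS_gas = nR ln(V₂/V₁) = 6.15 × 8.314 × ln(79/22.4) = 64.4 J/K.
The process is reversible, so ΔS_surr = −ΔS_gas = -64.4 J/K and ΔS_universe = 0.

ΔS_surr = -64.4 J/K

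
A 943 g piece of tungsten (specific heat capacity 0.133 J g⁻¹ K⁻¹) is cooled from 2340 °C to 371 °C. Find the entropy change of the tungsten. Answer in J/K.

ΔS = -176 J/K

In kelvin: T₁ = 2613.15 K, T₂ = 644.15 K. ΔS = ∫dQ_rev/T = m c ln(T₂/T₁) = 943 × 0.133 × ln(644.15/2613.15) = -176 J/K.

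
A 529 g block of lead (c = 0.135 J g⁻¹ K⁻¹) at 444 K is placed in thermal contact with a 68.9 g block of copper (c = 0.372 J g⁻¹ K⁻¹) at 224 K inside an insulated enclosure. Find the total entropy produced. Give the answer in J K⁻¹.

ΔS_total = 3.92 J/K

Energy balance: T_f = (m₁c₁T₁ + m₂c₂T₂)/(m₁c₁ + m₂c₂) = 385.9 K.
ΔS₁ = m₁c₁ ln(T_f/T₁) = 71.415 × ln(385.9/444) = -10.02 J/K.
ΔS₂ = m₂c₂ ln(T_f/T₂) = 25.6308 × ln(385.9/224) = 13.94 J/K.
ΔS_total = -10.02 + 13.94 = 3.92 J/K.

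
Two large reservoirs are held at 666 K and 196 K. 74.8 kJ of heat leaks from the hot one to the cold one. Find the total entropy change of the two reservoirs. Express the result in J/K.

ΔS_hot = −Q/T_H = −74800/666 = -112.3 J/K and ΔS_cold = +Q/T_C = 74800/196 = 381.6 J/K.
ΔS_total = -112.3 + 381.6 = 269 J/K, positive as the second law requires.

ΔS_total = 269 J/K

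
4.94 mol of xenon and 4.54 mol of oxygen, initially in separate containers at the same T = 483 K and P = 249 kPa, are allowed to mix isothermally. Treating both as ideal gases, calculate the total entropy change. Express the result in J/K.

ΔS_mix = 54.6 J/K

Mole fractions: x_A = 4.94/9.48 = 0.521, x_B = 0.479.
ΔS_mix = −R(n_A ln x_A + n_B ln x_B) = −8.314 × (4.94 ln 0.521 + 4.54 ln 0.479) = 54.6 J/K.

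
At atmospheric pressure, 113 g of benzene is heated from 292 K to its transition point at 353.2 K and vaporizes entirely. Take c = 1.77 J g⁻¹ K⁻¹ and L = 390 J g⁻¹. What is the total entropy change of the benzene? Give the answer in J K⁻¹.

Warming step: ΔS₁ = m c ln(T_tr/T_i) = 113 × 1.77 × ln(353.2/292) = 38.06 J/K.
Phase change: ΔS₂ = +mL/T_tr = 113 × 390 / 353.2 = 124.8 J/K.
ΔS_total = (38.06) + (124.8) = 163 J/K.

ΔS = 163 J/K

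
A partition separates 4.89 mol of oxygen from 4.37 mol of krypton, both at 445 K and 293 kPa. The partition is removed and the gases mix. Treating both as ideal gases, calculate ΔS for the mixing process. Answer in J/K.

ΔS_mix = 53.2 J/K

Mole fractions: x_A = 4.89/9.26 = 0.528, x_B = 0.472.
ΔS_mix = −R(n_A ln x_A + n_B ln x_B) = −8.314 × (4.89 ln 0.528 + 4.37 ln 0.472) = 53.2 J/K.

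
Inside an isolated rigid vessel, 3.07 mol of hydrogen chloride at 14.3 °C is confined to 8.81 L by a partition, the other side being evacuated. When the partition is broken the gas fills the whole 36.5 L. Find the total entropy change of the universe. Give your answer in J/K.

For an ideal gas in free expansion Q = 0 and W = 0, so T is unchanged.
Entropy is a state function; using a reversible isothermal path, ΔS_gas = nR ln(V₂/V₁) = 3.07 × 8.314 × ln(36.5/8.81) = 36.3 J/K.
The insulated surroundings exchange no heat, so ΔS_surr = 0 and ΔS_universe = ΔS_gas.

ΔS_universe = 36.3 J/K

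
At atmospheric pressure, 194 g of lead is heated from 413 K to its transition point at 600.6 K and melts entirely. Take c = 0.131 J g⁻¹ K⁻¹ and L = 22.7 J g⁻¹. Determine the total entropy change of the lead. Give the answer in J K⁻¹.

Warming step: ΔS₁ = m c ln(T_tr/T_i) = 194 × 0.131 × ln(600.6/413) = 9.517 J/K.
Phase change: ΔS₂ = +mL/T_tr = 194 × 22.7 / 600.6 = 7.332 J/K.
ΔS_total = (9.517) + (7.332) = 16.8 J/K.

ΔS = 16.8 J/K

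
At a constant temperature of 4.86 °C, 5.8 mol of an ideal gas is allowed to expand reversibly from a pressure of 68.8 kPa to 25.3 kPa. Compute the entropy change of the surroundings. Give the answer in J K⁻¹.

ΔS_surr = -48.2 J/K

For an isothermal ideal gas ΔS_gas = nR ln(P₁/P₂) = 5.8 × 8.314 × ln(68.8/25.3) = 48.2 J/K.
The process is reversible, so ΔS_surr = −ΔS_gas = -48.2 J/K and ΔS_universe = 0.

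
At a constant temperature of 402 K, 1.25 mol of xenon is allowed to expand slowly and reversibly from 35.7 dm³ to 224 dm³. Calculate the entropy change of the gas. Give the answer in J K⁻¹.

For an isothermal ideal gas ΔS_gas = nR ln(V₂/V₁) = 1.25 × 8.314 × ln(224/35.7) = 19.1 J/K.

ΔS_gas = 19.1 J/K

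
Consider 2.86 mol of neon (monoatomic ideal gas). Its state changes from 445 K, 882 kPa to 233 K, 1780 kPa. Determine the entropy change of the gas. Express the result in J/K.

ΔS = nC_p ln(T₂/T₁) − nR ln(P₂/P₁), with C_p = 5R/2 = 20.79 J mol⁻¹ K⁻¹ for a monoatomic ideal gas.
ΔS = 2.86 × [20.79 × ln(233/445) − 8.314 × ln(1780/882)] = -55.2 J/K.

ΔS = -55.2 J/K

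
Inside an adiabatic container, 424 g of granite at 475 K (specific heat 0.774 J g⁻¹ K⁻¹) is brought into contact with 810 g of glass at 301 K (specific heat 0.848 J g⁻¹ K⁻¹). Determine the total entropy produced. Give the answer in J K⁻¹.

Energy balance: T_f = (m₁c₁T₁ + m₂c₂T₂)/(m₁c₁ + m₂c₂) = 357.26 K.
ΔS₁ = m₁c₁ ln(T_f/T₁) = 328.176 × ln(357.26/475) = -93.49 J/K.
ΔS₂ = m₂c₂ ln(T_f/T₂) = 686.88 × ln(357.26/301) = 117.7 J/K.
ΔS_total = -93.49 + 117.7 = 24.2 J/K.

ΔS_total = 24.2 J/K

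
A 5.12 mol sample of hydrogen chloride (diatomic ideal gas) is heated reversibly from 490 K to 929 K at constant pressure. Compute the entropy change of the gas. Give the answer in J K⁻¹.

ΔS = 95.3 J/K

At constant pressure, ΔS = nC_p ln(T₂/T₁) with C_p = 7R/2 = 29.1 J mol⁻¹ K⁻¹.
ΔS = 5.12 × 29.1 × ln(929/490) = 95.3 J/K.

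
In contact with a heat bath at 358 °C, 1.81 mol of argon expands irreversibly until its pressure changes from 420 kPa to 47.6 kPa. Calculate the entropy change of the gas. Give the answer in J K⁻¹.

Entropy is a state function, so ΔS_gas depends only on the end states.
For an isothermal ideal gas ΔS_gas = nR ln(P₁/P₂) = 1.81 × 8.314 × ln(420/47.6) = 32.8 J/K.

ΔS_gas = 32.8 J/K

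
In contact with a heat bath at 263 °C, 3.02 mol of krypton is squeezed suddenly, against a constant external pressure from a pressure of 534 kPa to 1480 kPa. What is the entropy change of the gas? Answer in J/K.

ΔS_gas = -25.6 J/K

Entropy is a state function, so ΔS_gas depends only on the end states.
For an isothermal ideal gas ΔS_gas = nR ln(P₁/P₂) = 3.02 × 8.314 × ln(534/1480) = -25.6 J/K.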